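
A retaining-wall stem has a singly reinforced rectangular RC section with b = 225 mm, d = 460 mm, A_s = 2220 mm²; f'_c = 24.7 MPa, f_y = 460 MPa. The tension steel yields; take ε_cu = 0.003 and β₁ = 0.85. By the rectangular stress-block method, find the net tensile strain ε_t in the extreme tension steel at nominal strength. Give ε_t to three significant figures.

a = A_s f_y/(0.85 f'_c b) = 216.18 mm.
β₁ = 0.85, so c = a/β₁ = 216.18/0.85 = 254.33 mm.
From the linear strain diagram with ε_cu = 0.003: ε_t = 0.003 (d − c)/c = 0.003 × (460 − 254.33)/254.33 = 0.00243.
ε_t < 0.004 — the section is over-reinforced for flexure under ACI limits.

ε_t ≈ 0.00243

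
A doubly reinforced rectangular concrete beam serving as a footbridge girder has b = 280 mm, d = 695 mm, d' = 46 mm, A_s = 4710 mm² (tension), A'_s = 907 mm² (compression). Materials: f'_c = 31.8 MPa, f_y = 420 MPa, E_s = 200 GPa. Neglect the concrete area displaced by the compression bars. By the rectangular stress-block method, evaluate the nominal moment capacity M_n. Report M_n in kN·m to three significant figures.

Assume both tension and compression steel yield.
Net tension couple steel: A_s − A'_s = 3803 mm².
a = (A_s − A'_s) f_y / (0.85 f'_c b) = 1597260/(0.85 × 31.8 × 280) = 211.04 mm.
c = a/β₁ = 211.04/0.823 = 256.43 mm; ε'_s = 0.003(c − d')/c = 0.0025 ≥ f_y/E_s = 0.0021, so compression steel does yield.
M_n = (A_s − A'_s) f_y (d − a/2) + A'_s f_y (d − d') = [1597260 × (695 − 105.52) + 380940 × (695 − 46)] × 10⁻⁶ = 941.55 + 247.23 = 1188.78 kN·m.

M_n ≈ 1190 kN·m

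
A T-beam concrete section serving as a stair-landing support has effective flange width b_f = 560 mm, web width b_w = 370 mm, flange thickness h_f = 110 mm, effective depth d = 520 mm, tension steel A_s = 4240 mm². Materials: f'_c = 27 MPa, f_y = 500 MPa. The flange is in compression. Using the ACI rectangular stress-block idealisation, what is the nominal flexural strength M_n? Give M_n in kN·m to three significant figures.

M_n ≈ 918 kN·m

Tension: T = A_s f_y = 4240 × 500 = 2120000 N.
Try a within the flange: a = T/(0.85 f'_c b_f) = 2120000/(0.85 × 27 × 560) = 164.95 mm.
a = 164.95 > h_f = 110 mm: the block extends into the web. Split into flange-overhang and web parts.
C_f = 0.85 f'_c (b_f − b_w) h_f = 0.85 × 27 × (560 − 370) × 110 = 479655 N.
Remaining web compression depth: a_w = (T − C_f)/(0.85 f'_c b_w) = (2120000 − 479655)/(0.85 × 27 × 370) = 193.17 mm.
M_n = C_f(d − h_f/2) + (T − C_f)(d − a_w/2) = 479655 × (520 − 55) + 1640345 × (520 − 96.585) = 223.04 + 694.55 = 917.59 × 10⁶ N·mm.
M_n = 917.59 kN·m.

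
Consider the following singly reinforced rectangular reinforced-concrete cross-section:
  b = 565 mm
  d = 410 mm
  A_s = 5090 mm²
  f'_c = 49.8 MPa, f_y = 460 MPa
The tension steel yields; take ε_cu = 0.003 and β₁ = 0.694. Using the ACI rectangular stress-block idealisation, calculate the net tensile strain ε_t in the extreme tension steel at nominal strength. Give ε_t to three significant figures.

a = A_s f_y/(0.85 f'_c b) = 97.90 mm.
β₁ = 0.694, so c = a/β₁ = 97.90/0.694 = 141.07 mm.
From the linear strain diagram with ε_cu = 0.003: ε_t = 0.003 (d − c)/c = 0.003 × (410 − 141.07)/141.07 = 0.00572.
Since ε_t ≥ 0.005, the section is tension-controlled.

ε_t ≈ 0.00572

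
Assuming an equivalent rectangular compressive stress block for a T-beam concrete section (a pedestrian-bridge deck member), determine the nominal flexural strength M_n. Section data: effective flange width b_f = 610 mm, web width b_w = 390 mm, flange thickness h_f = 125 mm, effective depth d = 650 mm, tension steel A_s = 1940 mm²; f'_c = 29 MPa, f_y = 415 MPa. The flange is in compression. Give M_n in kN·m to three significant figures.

Tension: T = A_s f_y = 1940 × 415 = 805100 N.
Try a within the flange: a = T/(0.85 f'_c b_f) = 805100/(0.85 × 29 × 610) = 53.54 mm.
Since a = 53.54 ≤ h_f = 125 mm, the stress block lies entirely in the flange; analyse as a rectangular beam of width b_f.
M_n = T(d − a/2) = 805100 × (650 − 26.77) = 501.76 × 10⁶ N·mm.
M_n = 501.76 kN·m.

M_n ≈ 502 kN·m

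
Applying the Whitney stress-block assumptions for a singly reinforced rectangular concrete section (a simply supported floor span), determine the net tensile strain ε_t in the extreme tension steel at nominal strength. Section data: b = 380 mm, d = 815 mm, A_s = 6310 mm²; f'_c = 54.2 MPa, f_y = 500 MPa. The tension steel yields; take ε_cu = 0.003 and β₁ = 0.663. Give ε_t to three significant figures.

a = A_s f_y/(0.85 f'_c b) = 180.22 mm.
β₁ = 0.663, so c = a/β₁ = 180.22/0.663 = 271.83 mm.
From the linear strain diagram with ε_cu = 0.003: ε_t = 0.003 (d − c)/c = 0.003 × (815 − 271.83)/271.83 = 0.00599.
Since ε_t ≥ 0.005, the section is tension-controlled.

ε_t ≈ 0.00599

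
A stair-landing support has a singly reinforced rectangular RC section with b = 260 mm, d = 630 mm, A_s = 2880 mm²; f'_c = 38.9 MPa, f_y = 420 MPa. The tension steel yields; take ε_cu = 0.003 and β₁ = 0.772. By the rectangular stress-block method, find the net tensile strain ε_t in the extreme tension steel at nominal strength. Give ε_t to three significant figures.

a = A_s f_y/(0.85 f'_c b) = 140.70 mm.
β₁ = 0.772, so c = a/β₁ = 140.70/0.772 = 182.25 mm.
From the linear strain diagram with ε_cu = 0.003: ε_t = 0.003 (d − c)/c = 0.003 × (630 − 182.25)/182.25 = 0.00737.
Since ε_t ≥ 0.005, the section is tension-controlled.

ε_t ≈ 0.00737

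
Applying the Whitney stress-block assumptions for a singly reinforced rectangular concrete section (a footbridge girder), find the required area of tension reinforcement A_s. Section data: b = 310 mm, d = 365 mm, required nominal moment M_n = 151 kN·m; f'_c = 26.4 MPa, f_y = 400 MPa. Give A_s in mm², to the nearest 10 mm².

A_s ≈ 1140 mm²

With M_n = 0.85 f'_c a b (d − a/2), solve the quadratic for a:
a = d − √(d² − 2M_n/(0.85 f'_c b)) = 365 − √(365² − 2 × 151×10⁶/(0.85 × 26.4 × 310)) = 65.31 mm.
A_s = 0.85 f'_c a b / f_y = 0.85 × 26.4 × 65.31 × 310 / 400 = 1135.8 mm².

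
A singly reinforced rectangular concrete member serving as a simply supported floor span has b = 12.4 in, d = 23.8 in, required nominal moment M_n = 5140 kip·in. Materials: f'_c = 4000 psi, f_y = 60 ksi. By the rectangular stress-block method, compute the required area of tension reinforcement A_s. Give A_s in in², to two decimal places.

A_s ≈ 4.10 in²

From M_n = 0.85 f'_c a b (d − a/2):
a = d − √(d² − 2M_n/(0.85 f'_c b)) = 23.8 − √(23.8² − 2 × 5140/(0.85 × 4 × 12.4)) = 5.839 in.
A_s = 0.85 f'_c a b / f_y = 0.85 × 4 × 5.839 × 12.4 / 60 = 4.103 in².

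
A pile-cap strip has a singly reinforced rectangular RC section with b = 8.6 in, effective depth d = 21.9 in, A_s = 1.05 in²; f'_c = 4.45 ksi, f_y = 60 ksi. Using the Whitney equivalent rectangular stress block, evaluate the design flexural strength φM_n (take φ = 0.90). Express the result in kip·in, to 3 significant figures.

T = A_s f_y = 1.05 × 60 = 63 kips.
a = T/(0.85 f'_c b) = 63/(0.85 × 4.45 × 8.6) = 1.937 in.
M_n = T(d − a/2) = 63 × (21.9 − 0.9685) = 1318.7 kip·in.
φM_n = 0.90 × 1318.7 = 1186.8 kip·in.

φM_n ≈ 1190 kip·in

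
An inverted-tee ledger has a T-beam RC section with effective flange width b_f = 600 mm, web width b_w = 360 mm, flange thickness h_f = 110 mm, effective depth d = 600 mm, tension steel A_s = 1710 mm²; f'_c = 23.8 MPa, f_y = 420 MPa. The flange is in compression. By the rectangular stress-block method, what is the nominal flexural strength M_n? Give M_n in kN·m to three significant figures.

Tension: T = A_s f_y = 1710 × 420 = 718200 N.
Try a within the flange: a = T/(0.85 f'_c b_f) = 718200/(0.85 × 23.8 × 600) = 59.17 mm.
Since a = 59.17 ≤ h_f = 110 mm, the stress block lies entirely in the flange; analyse as a rectangular beam of width b_f.
M_n = T(d − a/2) = 718200 × (600 − 29.585) = 409.67 × 10⁶ N·mm.
M_n = 409.67 kN·m.

M_n ≈ 410 kN·m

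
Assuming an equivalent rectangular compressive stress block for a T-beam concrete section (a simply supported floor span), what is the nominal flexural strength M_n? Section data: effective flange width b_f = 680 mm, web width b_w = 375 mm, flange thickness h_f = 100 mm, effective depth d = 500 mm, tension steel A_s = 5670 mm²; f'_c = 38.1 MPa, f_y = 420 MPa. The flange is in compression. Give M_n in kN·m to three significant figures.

M_n ≈ 1060 kN·m

Tension: T = A_s f_y = 5670 × 420 = 2381400 N.
Try a within the flange: a = T/(0.85 f'_c b_f) = 2381400/(0.85 × 38.1 × 680) = 108.14 mm.
a = 108.14 > h_f = 100 mm: the block extends into the web. Split into flange-overhang and web parts.
C_f = 0.85 f'_c (b_f − b_w) h_f = 0.85 × 38.1 × (680 − 375) × 100 = 987743 N.
Remaining web compression depth: a_w = (T − C_f)/(0.85 f'_c b_w) = (2381400 − 987743)/(0.85 × 38.1 × 375) = 114.76 mm.
M_n = C_f(d − h_f/2) + (T − C_f)(d − a_w/2) = 987743 × (500 − 50) + 1393657 × (500 − 57.38) = 444.48 + 616.86 = 1061.34 × 10⁶ N·mm.
M_n = 1061.34 kN·m.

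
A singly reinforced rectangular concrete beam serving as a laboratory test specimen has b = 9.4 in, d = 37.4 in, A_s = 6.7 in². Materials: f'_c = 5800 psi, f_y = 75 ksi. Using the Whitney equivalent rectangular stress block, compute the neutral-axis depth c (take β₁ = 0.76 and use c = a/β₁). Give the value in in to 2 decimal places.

T = A_s f_y = 6.7 × 75 = 502.5 kips.
a = T/(0.85 f'_c b) = 502.5/(0.85 × 5.8 × 9.4) = 10.8433 in.
With β₁ = 0.76, c = a/β₁ = 10.8433/0.76 = 14.27 in.

c ≈ 14.27 in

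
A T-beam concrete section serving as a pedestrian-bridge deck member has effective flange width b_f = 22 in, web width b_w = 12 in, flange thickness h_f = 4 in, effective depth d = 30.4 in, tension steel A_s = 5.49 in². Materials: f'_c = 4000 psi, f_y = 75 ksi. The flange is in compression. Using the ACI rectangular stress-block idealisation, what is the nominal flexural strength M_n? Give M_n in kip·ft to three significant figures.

Tension: T = A_s f_y = 5.49 × 75 = 411.75 kips.
Try a within the flange: a = T/(0.85 f'_c b_f) = 411.75/(0.85 × 4 × 22) = 5.505 in.
a = 5.505 > h_f = 4 in: the block extends into the web. Split into flange-overhang and web parts.
C_f = 0.85 f'_c (b_f − b_w) h_f = 0.85 × 4 × (22 − 12) × 4 = 136.0 kips.
Remaining web compression depth: a_w = (T − C_f)/(0.85 f'_c b_w) = (411.75 − 136.0)/(0.85 × 4 × 12) = 6.759 in.
M_n = C_f(d − h_f/2) + (T − C_f)(d − a_w/2) = 136.0 × (30.4 − 2) + 275.75 × (30.4 − 3.3795) = 3862.4 + 7450.9 = 11313.3 kip·in.
M_n = 11313.3/12 = 942.78 kip·ft.

M_n ≈ 943 kip·ft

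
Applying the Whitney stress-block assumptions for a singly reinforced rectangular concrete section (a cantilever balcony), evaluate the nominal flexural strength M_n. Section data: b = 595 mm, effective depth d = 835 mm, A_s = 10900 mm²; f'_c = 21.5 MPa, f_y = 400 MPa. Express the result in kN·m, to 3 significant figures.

M_n ≈ 2770 kN·m

T = A_s f_y = 10900 × 400 = 4360000 N = 4360 kN.
From C = T: a = T/(0.85 f'_c b) = 4360000/(0.85 × 21.5 × 595) = 400.97 mm.
M_n = T(d − a/2) = 4360 kN × (835 − 200.485) mm = 2766.49 kN·m.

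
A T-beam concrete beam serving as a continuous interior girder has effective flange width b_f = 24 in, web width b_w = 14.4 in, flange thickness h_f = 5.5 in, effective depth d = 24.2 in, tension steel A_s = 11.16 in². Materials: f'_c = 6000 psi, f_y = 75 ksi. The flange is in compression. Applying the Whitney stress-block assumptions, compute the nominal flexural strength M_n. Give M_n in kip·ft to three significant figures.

M_n ≈ 1440 kip·ft

Tension: T = A_s f_y = 11.16 × 75 = 837 kips.
Try a within the flange: a = T/(0.85 f'_c b_f) = 837/(0.85 × 6 × 24) = 6.838 in.
a = 6.838 > h_f = 5.5 in: the block extends into the web. Split into flange-overhang and web parts.
C_f = 0.85 f'_c (b_f − b_w) h_f = 0.85 × 6 × (24 − 14.4) × 5.5 = 269.3 kips.
Remaining web compression depth: a_w = (T − C_f)/(0.85 f'_c b_w) = (837 − 269.3)/(0.85 × 6 × 14.4) = 7.730 in.
M_n = C_f(d − h_f/2) + (T − C_f)(d − a_w/2) = 269.3 × (24.2 − 2.75) + 567.7 × (24.2 − 3.865) = 5776.5 + 11544.2 = 17320.7 kip·in.
M_n = 17320.7/12 = 1443.39 kip·ft.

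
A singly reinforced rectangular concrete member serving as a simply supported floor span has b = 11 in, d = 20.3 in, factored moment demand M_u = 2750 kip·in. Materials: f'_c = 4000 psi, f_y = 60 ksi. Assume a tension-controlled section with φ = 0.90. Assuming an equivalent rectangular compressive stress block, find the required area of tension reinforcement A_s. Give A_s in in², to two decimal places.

A_s ≈ 2.82 in²

M_n = M_u/φ = 2750/0.90 = 3055.56 kip·in.
From M_n = 0.85 f'_c a b (d − a/2):
a = d − √(d² − 2M_n/(0.85 f'_c b)) = 20.3 − √(20.3² − 2 × 3055.56/(0.85 × 4 × 11)) = 4.530 in.
A_s = 0.85 f'_c a b / f_y = 0.85 × 4 × 4.530 × 11 / 60 = 2.824 in².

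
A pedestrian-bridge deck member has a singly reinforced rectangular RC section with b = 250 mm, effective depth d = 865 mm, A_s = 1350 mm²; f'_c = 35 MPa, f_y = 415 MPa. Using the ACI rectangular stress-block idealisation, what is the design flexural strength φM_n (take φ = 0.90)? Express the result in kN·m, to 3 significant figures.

T = A_s f_y = 1350 × 415 = 560250 N = 560.25 kN.
From C = T: a = T/(0.85 f'_c b) = 560250/(0.85 × 35 × 250) = 75.33 mm.
M_n = T(d − a/2) = 560.25 kN × (865 − 37.665) mm = 463.51 kN·m.
φM_n = 0.90 × 463.51 = 417.16 kN·m.

φM_n ≈ 417 kN·m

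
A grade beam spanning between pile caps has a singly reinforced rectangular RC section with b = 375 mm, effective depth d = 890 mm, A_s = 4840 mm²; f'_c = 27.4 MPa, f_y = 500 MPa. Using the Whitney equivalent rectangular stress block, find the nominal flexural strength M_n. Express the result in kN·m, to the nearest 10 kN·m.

T = A_s f_y = 4840 × 500 = 2420000 N = 2420 kN.
From C = T: a = T/(0.85 f'_c b) = 2420000/(0.85 × 27.4 × 375) = 277.09 mm.
M_n = T(d − a/2) = 2420 kN × (890 − 138.545) mm = 1818.52 kN·m.

M_n ≈ 1820 kN·m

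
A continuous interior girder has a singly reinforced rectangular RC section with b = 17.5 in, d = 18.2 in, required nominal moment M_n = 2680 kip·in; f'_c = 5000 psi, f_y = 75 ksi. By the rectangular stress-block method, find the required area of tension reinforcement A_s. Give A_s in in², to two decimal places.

A_s ≈ 2.08 in²

From M_n = 0.85 f'_c a b (d − a/2):
a = d − √(d² − 2M_n/(0.85 f'_c b)) = 18.2 − √(18.2² − 2 × 2680/(0.85 × 5 × 17.5)) = 2.101 in.
A_s = 0.85 f'_c a b / f_y = 0.85 × 5 × 2.101 × 17.5 / 75 = 2.083 in².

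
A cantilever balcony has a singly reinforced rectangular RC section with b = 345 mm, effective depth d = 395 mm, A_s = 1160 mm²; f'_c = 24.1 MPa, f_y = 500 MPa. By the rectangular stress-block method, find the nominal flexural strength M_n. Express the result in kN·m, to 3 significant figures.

M_n ≈ 205 kN·m

T = A_s f_y = 1160 × 500 = 580000 N = 580 kN.
From C = T: a = T/(0.85 f'_c b) = 580000/(0.85 × 24.1 × 345) = 82.07 mm.
M_n = T(d − a/2) = 580 kN × (395 − 41.035) mm = 205.30 kN·m.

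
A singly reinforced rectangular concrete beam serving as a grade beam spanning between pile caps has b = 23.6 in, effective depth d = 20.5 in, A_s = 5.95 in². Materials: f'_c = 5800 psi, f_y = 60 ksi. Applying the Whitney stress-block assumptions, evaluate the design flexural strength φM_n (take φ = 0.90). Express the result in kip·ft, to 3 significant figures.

T = A_s f_y = 5.95 × 60 = 357 kips.
a = T/(0.85 f'_c b) = 357/(0.85 × 5.8 × 23.6) = 3.068 in.
M_n = T(d − a/2) = 357 × (20.5 − 1.534) = 6770.9 kip·in = 6770.9/12 = 564.24 kip·ft.
φM_n = 0.90 × 564.24 = 507.82 kip·ft.

φM_n ≈ 508 kip·ft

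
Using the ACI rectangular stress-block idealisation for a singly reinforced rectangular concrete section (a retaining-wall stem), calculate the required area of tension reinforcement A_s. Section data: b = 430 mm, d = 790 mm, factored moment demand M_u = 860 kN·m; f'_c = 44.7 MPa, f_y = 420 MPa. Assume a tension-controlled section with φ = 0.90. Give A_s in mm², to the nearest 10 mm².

M_n = M_u/φ = 860/0.90 = 955.556 kN·m.
With M_n = 0.85 f'_c a b (d − a/2), solve the quadratic for a:
a = d − √(d² − 2M_n/(0.85 f'_c b)) = 790 − √(790² − 2 × 955.556×10⁶/(0.85 × 44.7 × 430)) = 77.87 mm.
A_s = 0.85 f'_c a b / f_y = 0.85 × 44.7 × 77.87 × 430 / 420 = 3029.1 mm².

A_s ≈ 3030 mm²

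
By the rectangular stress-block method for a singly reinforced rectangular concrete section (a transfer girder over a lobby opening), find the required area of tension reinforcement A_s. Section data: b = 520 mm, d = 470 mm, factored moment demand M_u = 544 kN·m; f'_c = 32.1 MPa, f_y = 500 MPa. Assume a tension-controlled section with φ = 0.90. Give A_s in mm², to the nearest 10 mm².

M_n = M_u/φ = 544/0.90 = 604.444 kN·m.
With M_n = 0.85 f'_c a b (d − a/2), solve the quadratic for a:
a = d − √(d² − 2M_n/(0.85 f'_c b)) = 470 − √(470² − 2 × 604.444×10⁶/(0.85 × 32.1 × 520)) = 101.63 mm.
A_s = 0.85 f'_c a b / f_y = 0.85 × 32.1 × 101.63 × 520 / 500 = 2883.9 mm².

A_s ≈ 2880 mm²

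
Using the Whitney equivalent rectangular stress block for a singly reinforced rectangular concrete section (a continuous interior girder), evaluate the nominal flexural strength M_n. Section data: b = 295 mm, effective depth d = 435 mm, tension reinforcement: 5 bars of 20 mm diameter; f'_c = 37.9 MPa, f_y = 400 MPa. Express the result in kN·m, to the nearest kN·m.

M_n ≈ 252 kN·m

A_s = 5 × 314 = 1570 mm².
T = A_s f_y = 1570 × 400 = 628000 N = 628 kN.
From C = T: a = T/(0.85 f'_c b) = 628000/(0.85 × 37.9 × 295) = 66.08 mm.
M_n = T(d − a/2) = 628 kN × (435 − 33.04) mm = 252.43 kN·m.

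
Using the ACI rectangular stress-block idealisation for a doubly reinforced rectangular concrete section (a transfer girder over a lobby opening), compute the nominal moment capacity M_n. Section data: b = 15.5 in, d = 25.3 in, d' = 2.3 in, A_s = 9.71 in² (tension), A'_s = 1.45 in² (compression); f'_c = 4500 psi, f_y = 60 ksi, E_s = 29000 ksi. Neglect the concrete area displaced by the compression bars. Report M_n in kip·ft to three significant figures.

Assume both steels yield.
a = (A_s − A'_s) f_y/(0.85 f'_c b) = (9.71 − 1.45) × 60/(0.85 × 4.5 × 15.5) = 8.359 in.
c = a/β₁ = 8.359/0.825 = 10.132 in; ε'_s = 0.003(c − d')/c = 0.0023 ≥ ε_y = 0.0021, so the compression steel yields.
M_n = (A_s − A'_s) f_y (d − a/2) + A'_s f_y (d − d') = 495.6 × (25.3 − 4.1795) + 87 × (25.3 − 2.3) = 10467.3 + 2001.0 = 12468.3 kip·in = 12468.3/12 = 1039.03 kip·ft.

M_n ≈ 1040 kip·ft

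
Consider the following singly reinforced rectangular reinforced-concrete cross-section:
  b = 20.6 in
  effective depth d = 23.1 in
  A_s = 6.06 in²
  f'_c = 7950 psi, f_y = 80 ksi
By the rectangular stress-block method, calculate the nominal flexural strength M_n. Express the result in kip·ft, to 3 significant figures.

T = A_s f_y = 6.06 × 80 = 484.8 kips.
a = T/(0.85 f'_c b) = 484.8/(0.85 × 7.95 × 20.6) = 3.483 in.
M_n = T(d − a/2) = 484.8 × (23.1 − 1.7415) = 10354.6 kip·in = 10354.6/12 = 862.88 kip·ft.

M_n ≈ 863 kip·ft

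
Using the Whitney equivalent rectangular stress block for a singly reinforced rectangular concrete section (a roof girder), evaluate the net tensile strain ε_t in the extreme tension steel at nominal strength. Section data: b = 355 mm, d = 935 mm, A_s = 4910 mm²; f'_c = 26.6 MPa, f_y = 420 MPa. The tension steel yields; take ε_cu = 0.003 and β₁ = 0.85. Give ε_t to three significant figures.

ε_t ≈ 0.00628

a = A_s f_y/(0.85 f'_c b) = 256.92 mm.
β₁ = 0.85, so c = a/β₁ = 256.92/0.85 = 302.26 mm.
From the linear strain diagram with ε_cu = 0.003: ε_t = 0.003 (d − c)/c = 0.003 × (935 − 302.26)/302.26 = 0.00628.
Since ε_t ≥ 0.005, the section is tension-controlled.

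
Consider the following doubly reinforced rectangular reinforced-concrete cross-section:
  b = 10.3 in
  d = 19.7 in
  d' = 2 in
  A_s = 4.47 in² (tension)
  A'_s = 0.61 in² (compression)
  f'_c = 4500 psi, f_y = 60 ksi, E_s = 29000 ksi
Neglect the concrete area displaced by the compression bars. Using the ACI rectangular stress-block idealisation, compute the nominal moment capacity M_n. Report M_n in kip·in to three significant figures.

M_n ≈ 4530 kip·in

Assume both steels yield.
a = (A_s − A'_s) f_y/(0.85 f'_c b) = (4.47 − 0.61) × 60/(0.85 × 4.5 × 10.3) = 5.879 in.
c = a/β₁ = 5.879/0.825 = 7.126 in; ε'_s = 0.003(c − d')/c = 0.0022 ≥ ε_y = 0.0021, so the compression steel yields.
M_n = (A_s − A'_s) f_y (d − a/2) + A'_s f_y (d − d') = 231.6 × (19.7 − 2.9395) + 36.6 × (19.7 − 2) = 3881.7 + 647.8 = 4529.5 kip·in.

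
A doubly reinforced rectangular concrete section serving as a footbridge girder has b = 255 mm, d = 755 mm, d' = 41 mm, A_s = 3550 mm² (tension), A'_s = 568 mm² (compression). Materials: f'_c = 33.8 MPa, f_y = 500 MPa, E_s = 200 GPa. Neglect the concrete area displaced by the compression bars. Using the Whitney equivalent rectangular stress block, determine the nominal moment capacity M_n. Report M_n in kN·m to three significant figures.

M_n ≈ 1180 kN·m

Assume both tension and compression steel yield.
Net tension couple steel: A_s − A'_s = 2982 mm².
a = (A_s − A'_s) f_y / (0.85 f'_c b) = 1491000/(0.85 × 33.8 × 255) = 203.52 mm.
c = a/β₁ = 203.52/0.809 = 251.57 mm; ε'_s = 0.003(c − d')/c = 0.0025 ≥ f_y/E_s = 0.0025, so compression steel does yield.
M_n = (A_s − A'_s) f_y (d − a/2) + A'_s f_y (d − d') = [1491000 × (755 − 101.76) + 284000 × (755 − 41)] × 10⁻⁶ = 973.98 + 202.78 = 1176.76 kN·m.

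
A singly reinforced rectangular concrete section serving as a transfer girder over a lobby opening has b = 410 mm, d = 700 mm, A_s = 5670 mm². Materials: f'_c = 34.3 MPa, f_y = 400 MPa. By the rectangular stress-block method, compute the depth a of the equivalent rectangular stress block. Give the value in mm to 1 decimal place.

a ≈ 189.7 mm

T = A_s f_y = 5670 × 400 = 2268000 N = 2268 kN.
Setting C = 0.85 f'_c a b equal to T: a = 2268000/(0.85 × 34.3 × 410) = 189.7 mm.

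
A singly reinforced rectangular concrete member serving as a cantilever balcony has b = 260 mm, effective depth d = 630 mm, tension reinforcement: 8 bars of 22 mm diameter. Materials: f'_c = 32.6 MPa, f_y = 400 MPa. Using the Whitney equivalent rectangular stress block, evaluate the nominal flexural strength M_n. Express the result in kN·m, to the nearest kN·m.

A_s = 8 × 380 = 3040 mm².
T = A_s f_y = 3040 × 400 = 1216000 N = 1216 kN.
From C = T: a = T/(0.85 f'_c b) = 1216000/(0.85 × 32.6 × 260) = 168.78 mm.
M_n = T(d − a/2) = 1216 kN × (630 − 84.39) mm = 663.46 kN·m.

M_n ≈ 663 kN·m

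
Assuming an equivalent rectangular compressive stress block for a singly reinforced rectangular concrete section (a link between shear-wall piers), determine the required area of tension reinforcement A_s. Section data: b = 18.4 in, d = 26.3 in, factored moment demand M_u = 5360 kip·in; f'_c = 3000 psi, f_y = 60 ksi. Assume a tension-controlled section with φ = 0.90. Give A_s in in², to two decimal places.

A_s ≈ 4.20 in²

M_n = M_u/φ = 5360/0.90 = 5955.56 kip·in.
From M_n = 0.85 f'_c a b (d − a/2):
a = d − √(d² − 2M_n/(0.85 f'_c b)) = 26.3 − √(26.3² − 2 × 5955.56/(0.85 × 3 × 18.4)) = 5.376 in.
A_s = 0.85 f'_c a b / f_y = 0.85 × 3 × 5.376 × 18.4 / 60 = 4.204 in².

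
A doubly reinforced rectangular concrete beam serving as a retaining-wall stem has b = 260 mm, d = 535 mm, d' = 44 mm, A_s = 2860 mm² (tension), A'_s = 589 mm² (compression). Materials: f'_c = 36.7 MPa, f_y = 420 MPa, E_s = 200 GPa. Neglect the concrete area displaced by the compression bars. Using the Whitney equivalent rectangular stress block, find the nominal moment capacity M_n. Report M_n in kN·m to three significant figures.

Assume both tension and compression steel yield.
Net tension couple steel: A_s − A'_s = 2271 mm².
a = (A_s − A'_s) f_y / (0.85 f'_c b) = 953820/(0.85 × 36.7 × 260) = 117.60 mm.
c = a/β₁ = 117.60/0.788 = 149.24 mm; ε'_s = 0.003(c − d')/c = 0.0021 ≥ f_y/E_s = 0.0021, so compression steel does yield.
M_n = (A_s − A'_s) f_y (d − a/2) + A'_s f_y (d − d') = [953820 × (535 − 58.8) + 247380 × (535 − 44)] × 10⁻⁶ = 454.21 + 121.46 = 575.67 kN·m.

M_n ≈ 576 kN·m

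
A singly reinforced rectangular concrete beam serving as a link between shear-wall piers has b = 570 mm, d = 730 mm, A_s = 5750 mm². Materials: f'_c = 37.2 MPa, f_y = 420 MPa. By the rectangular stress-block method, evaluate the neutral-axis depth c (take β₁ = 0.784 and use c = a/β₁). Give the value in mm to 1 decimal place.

c ≈ 170.9 mm

T = A_s f_y = 5750 × 420 = 2415000 N = 2415 kN.
Setting C = 0.85 f'_c a b equal to T: a = 2415000/(0.85 × 37.2 × 570) = 133.992 mm.
With β₁ = 0.784, c = a/β₁ = 133.992/0.784 = 170.9 mm.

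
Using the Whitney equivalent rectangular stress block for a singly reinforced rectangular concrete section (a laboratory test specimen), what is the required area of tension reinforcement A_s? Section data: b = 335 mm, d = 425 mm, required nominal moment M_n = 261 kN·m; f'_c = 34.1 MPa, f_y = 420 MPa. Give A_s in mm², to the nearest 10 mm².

With M_n = 0.85 f'_c a b (d − a/2), solve the quadratic for a:
a = d − √(d² − 2M_n/(0.85 f'_c b)) = 425 − √(425² − 2 × 261×10⁶/(0.85 × 34.1 × 335)) = 68.82 mm.
A_s = 0.85 f'_c a b / f_y = 0.85 × 34.1 × 68.82 × 335 / 420 = 1591.0 mm².

A_s ≈ 1590 mm²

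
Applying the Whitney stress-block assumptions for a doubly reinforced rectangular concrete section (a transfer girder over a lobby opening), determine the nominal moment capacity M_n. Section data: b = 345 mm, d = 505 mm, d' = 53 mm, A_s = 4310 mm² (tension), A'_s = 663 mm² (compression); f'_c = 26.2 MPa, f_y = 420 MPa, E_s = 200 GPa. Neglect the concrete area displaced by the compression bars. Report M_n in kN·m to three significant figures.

Assume both tension and compression steel yield.
Net tension couple steel: A_s − A'_s = 3647 mm².
a = (A_s − A'_s) f_y / (0.85 f'_c b) = 1531740/(0.85 × 26.2 × 345) = 199.36 mm.
c = a/β₁ = 199.36/0.85 = 234.54 mm; ε'_s = 0.003(c − d')/c = 0.0023 ≥ f_y/E_s = 0.0021, so compression steel does yield.
M_n = (A_s − A'_s) f_y (d − a/2) + A'_s f_y (d − d') = [1531740 × (505 − 99.68) + 278460 × (505 − 53)] × 10⁻⁶ = 620.84 + 125.86 = 746.70 kN·m.

M_n ≈ 747 kN·m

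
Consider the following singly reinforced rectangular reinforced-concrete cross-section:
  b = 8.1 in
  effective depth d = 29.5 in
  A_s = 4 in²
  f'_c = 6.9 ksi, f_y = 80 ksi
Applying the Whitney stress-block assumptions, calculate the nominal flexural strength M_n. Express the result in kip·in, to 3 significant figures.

M_n ≈ 8360 kip·in

T = A_s f_y = 4 × 80 = 320 kips.
a = T/(0.85 f'_c b) = 320/(0.85 × 6.9 × 8.1) = 6.736 in.
M_n = T(d − a/2) = 320 × (29.5 − 3.368) = 8362.2 kip·in.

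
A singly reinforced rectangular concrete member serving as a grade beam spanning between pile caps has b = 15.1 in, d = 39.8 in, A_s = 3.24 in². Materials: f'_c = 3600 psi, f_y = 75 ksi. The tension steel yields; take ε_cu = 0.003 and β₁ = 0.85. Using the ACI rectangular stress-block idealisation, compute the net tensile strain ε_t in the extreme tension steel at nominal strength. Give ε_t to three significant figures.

a = A_s f_y/(0.85 f'_c b) = 5.259 in.
β₁ = 0.85, so c = a/β₁ = 5.259/0.85 = 6.187 in.
From the linear strain diagram with ε_cu = 0.003: ε_t = 0.003 (d − c)/c = 0.003 × (39.8 − 6.187)/6.187 = 0.0163.
Since ε_t ≥ 0.005, the section is tension-controlled.

ε_t ≈ 0.0163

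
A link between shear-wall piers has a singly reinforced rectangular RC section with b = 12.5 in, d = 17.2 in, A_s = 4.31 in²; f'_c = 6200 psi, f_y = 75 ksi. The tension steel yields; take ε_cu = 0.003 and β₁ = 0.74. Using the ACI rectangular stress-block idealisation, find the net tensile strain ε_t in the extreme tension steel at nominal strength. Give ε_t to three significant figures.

ε_t ≈ 0.00478

a = A_s f_y/(0.85 f'_c b) = 4.907 in.
β₁ = 0.74, so c = a/β₁ = 4.907/0.74 = 6.631 in.
From the linear strain diagram with ε_cu = 0.003: ε_t = 0.003 (d − c)/c = 0.003 × (17.2 − 6.631)/6.631 = 0.00478.
ε_t is between 0.004 and 0.005 — transition zone.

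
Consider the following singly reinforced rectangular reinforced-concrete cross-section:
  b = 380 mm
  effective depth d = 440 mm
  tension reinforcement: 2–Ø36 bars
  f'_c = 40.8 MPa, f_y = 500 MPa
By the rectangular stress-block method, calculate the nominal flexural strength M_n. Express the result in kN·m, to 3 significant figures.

A_s = 2 × 1018 = 2036 mm².
T = A_s f_y = 2036 × 500 = 1018000 N = 1018 kN.
From C = T: a = T/(0.85 f'_c b) = 1018000/(0.85 × 40.8 × 380) = 77.25 mm.
M_n = T(d − a/2) = 1018 kN × (440 − 38.625) mm = 408.60 kN·m.

M_n ≈ 409 kN·m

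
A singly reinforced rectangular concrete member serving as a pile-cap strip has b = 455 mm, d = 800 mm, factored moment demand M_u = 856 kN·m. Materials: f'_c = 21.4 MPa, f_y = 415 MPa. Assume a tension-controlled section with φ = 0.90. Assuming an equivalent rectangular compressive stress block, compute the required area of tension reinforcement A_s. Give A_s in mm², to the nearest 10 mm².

A_s ≈ 3180 mm²

M_n = M_u/φ = 856/0.90 = 951.111 kN·m.
With M_n = 0.85 f'_c a b (d − a/2), solve the quadratic for a:
a = d − √(d² − 2M_n/(0.85 f'_c b)) = 800 − √(800² − 2 × 951.111×10⁶/(0.85 × 21.4 × 455)) = 159.56 mm.
A_s = 0.85 f'_c a b / f_y = 0.85 × 21.4 × 159.56 × 455 / 415 = 3182.1 mm².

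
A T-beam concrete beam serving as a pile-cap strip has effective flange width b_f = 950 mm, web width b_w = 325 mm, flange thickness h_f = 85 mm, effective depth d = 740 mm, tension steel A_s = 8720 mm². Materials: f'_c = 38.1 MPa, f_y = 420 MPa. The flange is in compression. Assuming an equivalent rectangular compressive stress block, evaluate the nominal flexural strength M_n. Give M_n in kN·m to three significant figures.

Tension: T = A_s f_y = 8720 × 420 = 3662400 N.
Try a within the flange: a = T/(0.85 f'_c b_f) = 3662400/(0.85 × 38.1 × 950) = 119.04 mm.
a = 119.04 > h_f = 85 mm: the block extends into the web. Split into flange-overhang and web parts.
C_f = 0.85 f'_c (b_f − b_w) h_f = 0.85 × 38.1 × (950 − 325) × 85 = 1720453 N.
Remaining web compression depth: a_w = (T − C_f)/(0.85 f'_c b_w) = (3662400 − 1720453)/(0.85 × 38.1 × 325) = 184.51 mm.
M_n = C_f(d − h_f/2) + (T − C_f)(d − a_w/2) = 1720453 × (740 − 42.5) + 1941947 × (740 − 92.255) = 1200.02 + 1257.89 = 2457.91 × 10⁶ N·mm.
M_n = 2457.91 kN·m.

M_n ≈ 2460 kN·m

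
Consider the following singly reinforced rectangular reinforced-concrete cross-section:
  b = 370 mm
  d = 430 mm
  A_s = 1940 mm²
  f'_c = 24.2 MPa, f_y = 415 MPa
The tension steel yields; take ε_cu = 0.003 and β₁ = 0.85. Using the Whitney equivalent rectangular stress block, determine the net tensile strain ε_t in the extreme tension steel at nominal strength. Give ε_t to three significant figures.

a = A_s f_y/(0.85 f'_c b) = 105.78 mm.
β₁ = 0.85, so c = a/β₁ = 105.78/0.85 = 124.45 mm.
From the linear strain diagram with ε_cu = 0.003: ε_t = 0.003 (d − c)/c = 0.003 × (430 − 124.45)/124.45 = 0.00737.
Since ε_t ≥ 0.005, the section is tension-controlled.

ε_t ≈ 0.00737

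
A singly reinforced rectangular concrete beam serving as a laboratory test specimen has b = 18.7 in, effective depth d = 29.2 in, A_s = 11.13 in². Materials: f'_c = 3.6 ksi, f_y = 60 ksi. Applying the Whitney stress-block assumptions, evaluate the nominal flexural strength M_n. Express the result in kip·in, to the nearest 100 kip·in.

T = A_s f_y = 11.13 × 60 = 667.8 kips.
a = T/(0.85 f'_c b) = 667.8/(0.85 × 3.6 × 18.7) = 11.670 in.
M_n = T(d − a/2) = 667.8 × (29.2 − 5.835) = 15603.1 kip·in.

M_n ≈ 15600 kip·in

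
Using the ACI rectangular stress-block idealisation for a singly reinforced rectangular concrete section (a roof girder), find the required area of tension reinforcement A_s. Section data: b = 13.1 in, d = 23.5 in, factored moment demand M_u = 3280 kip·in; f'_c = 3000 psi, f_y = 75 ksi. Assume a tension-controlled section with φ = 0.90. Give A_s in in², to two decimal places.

A_s ≈ 2.33 in²

M_n = M_u/φ = 3280/0.90 = 3644.44 kip·in.
From M_n = 0.85 f'_c a b (d − a/2):
a = d − √(d² − 2M_n/(0.85 f'_c b)) = 23.5 − √(23.5² − 2 × 3644.44/(0.85 × 3 × 13.1)) = 5.223 in.
A_s = 0.85 f'_c a b / f_y = 0.85 × 3 × 5.223 × 13.1 / 75 = 2.326 in².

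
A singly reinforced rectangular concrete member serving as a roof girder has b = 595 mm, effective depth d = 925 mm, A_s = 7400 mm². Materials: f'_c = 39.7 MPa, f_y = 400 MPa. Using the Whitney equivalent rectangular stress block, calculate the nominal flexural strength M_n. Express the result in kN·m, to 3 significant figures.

T = A_s f_y = 7400 × 400 = 2960000 N = 2960 kN.
From C = T: a = T/(0.85 f'_c b) = 2960000/(0.85 × 39.7 × 595) = 147.42 mm.
M_n = T(d − a/2) = 2960 kN × (925 − 73.71) mm = 2519.82 kN·m.

M_n ≈ 2520 kN·m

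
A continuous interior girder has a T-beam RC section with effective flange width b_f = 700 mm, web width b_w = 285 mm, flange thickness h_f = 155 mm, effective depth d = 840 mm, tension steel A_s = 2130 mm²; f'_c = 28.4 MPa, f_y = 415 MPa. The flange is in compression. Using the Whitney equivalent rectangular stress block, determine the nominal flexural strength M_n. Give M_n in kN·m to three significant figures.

M_n ≈ 719 kN·m

Tension: T = A_s f_y = 2130 × 415 = 883950 N.
Try a within the flange: a = T/(0.85 f'_c b_f) = 883950/(0.85 × 28.4 × 700) = 52.31 mm.
Since a = 52.31 ≤ h_f = 155 mm, the stress block lies entirely in the flange; analyse as a rectangular beam of width b_f.
M_n = T(d − a/2) = 883950 × (840 − 26.155) = 719.40 × 10⁶ N·mm.
M_n = 719.40 kN·m.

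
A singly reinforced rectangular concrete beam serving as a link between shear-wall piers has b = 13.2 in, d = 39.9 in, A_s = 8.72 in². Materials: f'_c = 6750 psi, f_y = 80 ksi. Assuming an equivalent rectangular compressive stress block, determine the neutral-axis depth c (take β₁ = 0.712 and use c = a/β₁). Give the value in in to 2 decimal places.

T = A_s f_y = 8.72 × 80 = 697.6 kips.
a = T/(0.85 f'_c b) = 697.6/(0.85 × 6.75 × 13.2) = 9.2111 in.
With β₁ = 0.712, c = a/β₁ = 9.2111/0.712 = 12.94 in.

c ≈ 12.94 in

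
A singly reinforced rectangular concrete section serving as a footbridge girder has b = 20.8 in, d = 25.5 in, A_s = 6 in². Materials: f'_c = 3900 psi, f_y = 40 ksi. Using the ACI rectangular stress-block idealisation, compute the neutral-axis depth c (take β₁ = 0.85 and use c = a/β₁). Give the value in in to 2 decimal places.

c ≈ 4.09 in

T = A_s f_y = 6 × 40 = 240 kips.
a = T/(0.85 f'_c b) = 240/(0.85 × 3.9 × 20.8) = 3.4807 in.
With β₁ = 0.85, c = a/β₁ = 3.4807/0.85 = 4.09 in.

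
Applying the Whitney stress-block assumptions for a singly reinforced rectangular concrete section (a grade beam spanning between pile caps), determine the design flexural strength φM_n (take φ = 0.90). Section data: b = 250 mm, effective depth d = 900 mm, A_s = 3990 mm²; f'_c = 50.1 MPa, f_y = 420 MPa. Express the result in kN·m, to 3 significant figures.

φM_n ≈ 1240 kN·m

T = A_s f_y = 3990 × 420 = 1675800 N = 1675.8 kN.
From C = T: a = T/(0.85 f'_c b) = 1675800/(0.85 × 50.1 × 250) = 157.41 mm.
M_n = T(d − a/2) = 1675.8 kN × (900 − 78.705) mm = 1376.33 kN·m.
φM_n = 0.90 × 1376.33 = 1238.70 kN·m.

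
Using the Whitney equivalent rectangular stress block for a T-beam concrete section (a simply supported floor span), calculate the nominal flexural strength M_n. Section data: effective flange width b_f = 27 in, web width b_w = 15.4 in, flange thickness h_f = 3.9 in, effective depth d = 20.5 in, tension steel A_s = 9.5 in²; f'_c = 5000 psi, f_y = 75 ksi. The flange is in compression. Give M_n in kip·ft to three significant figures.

Tension: T = A_s f_y = 9.5 × 75 = 712.5 kips.
Try a within the flange: a = T/(0.85 f'_c b_f) = 712.5/(0.85 × 5 × 27) = 6.209 in.
a = 6.209 > h_f = 3.9 in: the block extends into the web. Split into flange-overhang and web parts.
C_f = 0.85 f'_c (b_f − b_w) h_f = 0.85 × 5 × (27 − 15.4) × 3.9 = 192.3 kips.
Remaining web compression depth: a_w = (T − C_f)/(0.85 f'_c b_w) = (712.5 − 192.3)/(0.85 × 5 × 15.4) = 7.948 in.
M_n = C_f(d − h_f/2) + (T − C_f)(d − a_w/2) = 192.3 × (20.5 − 1.95) + 520.2 × (20.5 − 3.974) = 3567.2 + 8596.8 = 12164.0 kip·in.
M_n = 12164.0/12 = 1013.67 kip·ft.

M_n ≈ 1010 kip·ft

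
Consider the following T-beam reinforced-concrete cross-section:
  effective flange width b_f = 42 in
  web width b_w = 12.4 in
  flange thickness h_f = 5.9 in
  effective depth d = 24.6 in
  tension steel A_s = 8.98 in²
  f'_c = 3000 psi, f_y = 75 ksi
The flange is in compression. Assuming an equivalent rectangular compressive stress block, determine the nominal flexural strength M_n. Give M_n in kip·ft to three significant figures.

Tension: T = A_s f_y = 8.98 × 75 = 673.5 kips.
Try a within the flange: a = T/(0.85 f'_c b_f) = 673.5/(0.85 × 3 × 42) = 6.289 in.
a = 6.289 > h_f = 5.9 in: the block extends into the web. Split into flange-overhang and web parts.
C_f = 0.85 f'_c (b_f − b_w) h_f = 0.85 × 3 × (42 − 12.4) × 5.9 = 445.3 kips.
Remaining web compression depth: a_w = (T − C_f)/(0.85 f'_c b_w) = (673.5 − 445.3)/(0.85 × 3 × 12.4) = 7.217 in.
M_n = C_f(d − h_f/2) + (T − C_f)(d − a_w/2) = 445.3 × (24.6 − 2.95) + 228.2 × (24.6 − 3.6085) = 9640.7 + 4790.3 = 14431.0 kip·in.
M_n = 14431.0/12 = 1202.58 kip·ft.

M_n ≈ 1200 kip·ft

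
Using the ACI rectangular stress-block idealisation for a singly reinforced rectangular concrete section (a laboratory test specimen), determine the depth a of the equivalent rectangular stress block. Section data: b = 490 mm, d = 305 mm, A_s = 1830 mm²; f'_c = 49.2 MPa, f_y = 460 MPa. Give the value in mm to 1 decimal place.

T = A_s f_y = 1830 × 460 = 841800 N = 841.8 kN.
Setting C = 0.85 f'_c a b equal to T: a = 841800/(0.85 × 49.2 × 490) = 41.1 mm.

a ≈ 41.1 mm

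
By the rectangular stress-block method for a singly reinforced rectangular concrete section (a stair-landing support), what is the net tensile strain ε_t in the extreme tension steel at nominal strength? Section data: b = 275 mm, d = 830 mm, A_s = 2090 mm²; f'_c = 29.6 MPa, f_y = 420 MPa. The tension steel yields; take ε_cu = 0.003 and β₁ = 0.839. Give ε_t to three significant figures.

ε_t ≈ 0.0135

a = A_s f_y/(0.85 f'_c b) = 126.87 mm.
β₁ = 0.839, so c = a/β₁ = 126.87/0.839 = 151.22 mm.
From the linear strain diagram with ε_cu = 0.003: ε_t = 0.003 (d − c)/c = 0.003 × (830 − 151.22)/151.22 = 0.0135.
Since ε_t ≥ 0.005, the section is tension-controlled.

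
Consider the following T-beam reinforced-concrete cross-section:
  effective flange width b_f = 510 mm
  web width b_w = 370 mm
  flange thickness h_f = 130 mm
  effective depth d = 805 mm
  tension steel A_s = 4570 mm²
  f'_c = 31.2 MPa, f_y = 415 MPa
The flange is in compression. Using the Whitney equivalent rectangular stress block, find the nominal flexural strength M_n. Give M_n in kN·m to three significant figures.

M_n ≈ 1390 kN·m

Tension: T = A_s f_y = 4570 × 415 = 1896550 N.
Try a within the flange: a = T/(0.85 f'_c b_f) = 1896550/(0.85 × 31.2 × 510) = 140.22 mm.
a = 140.22 > h_f = 130 mm: the block extends into the web. Split into flange-overhang and web parts.
C_f = 0.85 f'_c (b_f − b_w) h_f = 0.85 × 31.2 × (510 − 370) × 130 = 482664 N.
Remaining web compression depth: a_w = (T − C_f)/(0.85 f'_c b_w) = (1896550 − 482664)/(0.85 × 31.2 × 370) = 144.09 mm.
M_n = C_f(d − h_f/2) + (T − C_f)(d − a_w/2) = 482664 × (805 − 65) + 1413886 × (805 − 72.045) = 357.17 + 1036.31 = 1393.48 × 10⁶ N·mm.
M_n = 1393.48 kN·m.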